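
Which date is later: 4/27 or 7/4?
7/4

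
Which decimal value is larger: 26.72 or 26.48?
26.72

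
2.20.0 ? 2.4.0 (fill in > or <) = >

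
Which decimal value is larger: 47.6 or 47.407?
47.6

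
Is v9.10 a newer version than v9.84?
No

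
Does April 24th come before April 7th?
No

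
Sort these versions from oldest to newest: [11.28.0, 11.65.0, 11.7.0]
[11.7.0, 11.28.0, 11.65.0]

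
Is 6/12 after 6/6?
Yes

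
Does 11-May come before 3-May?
No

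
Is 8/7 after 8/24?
No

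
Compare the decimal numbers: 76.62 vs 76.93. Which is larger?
76.93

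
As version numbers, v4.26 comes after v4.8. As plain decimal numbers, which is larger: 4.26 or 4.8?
4.8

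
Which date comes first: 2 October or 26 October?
2 October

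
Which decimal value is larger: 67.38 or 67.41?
67.41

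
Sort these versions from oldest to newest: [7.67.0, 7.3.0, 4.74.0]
[4.74.0, 7.3.0, 7.67.0]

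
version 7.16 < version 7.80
True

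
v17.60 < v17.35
False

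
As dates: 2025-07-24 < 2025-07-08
False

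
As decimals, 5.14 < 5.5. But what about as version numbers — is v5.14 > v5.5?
True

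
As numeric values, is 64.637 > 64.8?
False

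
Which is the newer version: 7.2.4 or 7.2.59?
7.2.59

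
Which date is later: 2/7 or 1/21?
2/7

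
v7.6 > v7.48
False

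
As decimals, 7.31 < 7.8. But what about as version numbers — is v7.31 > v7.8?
True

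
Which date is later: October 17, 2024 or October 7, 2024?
October 17, 2024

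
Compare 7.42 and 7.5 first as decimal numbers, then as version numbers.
As decimals: 7.42 < 7.5. As versions: v7.42 > v7.5 (minor version 42 > 5).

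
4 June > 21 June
False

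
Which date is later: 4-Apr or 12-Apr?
12-Apr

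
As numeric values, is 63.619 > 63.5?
True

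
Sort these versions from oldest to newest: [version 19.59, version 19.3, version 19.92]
[version 19.3, version 19.59, version 19.92]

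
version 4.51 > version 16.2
False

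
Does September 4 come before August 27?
No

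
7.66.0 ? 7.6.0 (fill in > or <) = >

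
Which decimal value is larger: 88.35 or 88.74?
88.74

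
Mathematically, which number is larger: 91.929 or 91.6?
91.929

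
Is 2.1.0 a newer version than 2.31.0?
No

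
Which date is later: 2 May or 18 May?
18 May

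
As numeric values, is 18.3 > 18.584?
False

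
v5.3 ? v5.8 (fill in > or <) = <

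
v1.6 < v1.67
True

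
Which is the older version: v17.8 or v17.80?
v17.8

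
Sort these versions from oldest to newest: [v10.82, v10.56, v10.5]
[v10.5, v10.56, v10.82]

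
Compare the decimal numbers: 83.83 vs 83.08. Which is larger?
83.83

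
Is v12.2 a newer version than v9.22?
Yes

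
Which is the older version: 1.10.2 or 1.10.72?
1.10.2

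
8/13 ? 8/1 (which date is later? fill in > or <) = >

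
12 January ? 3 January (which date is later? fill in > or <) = >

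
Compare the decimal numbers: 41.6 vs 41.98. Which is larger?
41.98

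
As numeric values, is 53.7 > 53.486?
True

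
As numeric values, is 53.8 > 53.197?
True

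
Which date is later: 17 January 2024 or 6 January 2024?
17 January 2024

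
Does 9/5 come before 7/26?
No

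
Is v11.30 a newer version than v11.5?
Yes. Version numbers are compared segment by segment as integers, not as decimals: minor version 30 > 5, so v11.30 > v11.5 (even though the decimal 11.30 < 11.5).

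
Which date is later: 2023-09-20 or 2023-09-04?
2023-09-20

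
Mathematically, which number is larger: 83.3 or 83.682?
83.682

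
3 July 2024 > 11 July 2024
False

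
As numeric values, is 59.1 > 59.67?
False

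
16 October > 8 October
True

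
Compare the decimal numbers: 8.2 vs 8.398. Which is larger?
8.398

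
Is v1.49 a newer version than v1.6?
Yes. Version numbers are compared segment by segment as integers, not as decimals: minor version 49 > 6, so v1.49 > v1.6 (even though the decimal 1.49 < 1.6).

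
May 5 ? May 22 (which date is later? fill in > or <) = <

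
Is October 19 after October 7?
Yes. Day 19 comes after day 7 in October — this is a date comparison, not a decimal one (the decimal 10.19 would be smaller than 10.7).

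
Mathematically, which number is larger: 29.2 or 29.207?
29.207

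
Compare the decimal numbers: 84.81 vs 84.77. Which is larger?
84.81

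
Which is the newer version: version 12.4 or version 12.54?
version 12.54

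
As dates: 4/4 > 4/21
False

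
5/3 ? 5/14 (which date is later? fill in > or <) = <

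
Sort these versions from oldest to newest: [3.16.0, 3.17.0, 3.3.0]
[3.3.0, 3.16.0, 3.17.0]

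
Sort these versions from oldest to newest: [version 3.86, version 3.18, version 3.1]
[version 3.1, version 3.18, version 3.86]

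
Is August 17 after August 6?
Yes. Day 17 comes after day 6 in August — this is a date comparison, not a decimal one (the decimal 8.17 would be smaller than 8.6).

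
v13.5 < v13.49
True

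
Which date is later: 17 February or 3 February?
17 February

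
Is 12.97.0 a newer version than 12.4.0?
Yes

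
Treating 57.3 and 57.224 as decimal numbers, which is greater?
57.3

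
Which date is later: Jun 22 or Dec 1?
Dec 1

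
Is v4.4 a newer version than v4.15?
No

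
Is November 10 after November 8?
Yes. Day 10 comes after day 8 in November — this is a date comparison, not a decimal one (the decimal 11.10 would be smaller than 11.8).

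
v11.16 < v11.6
False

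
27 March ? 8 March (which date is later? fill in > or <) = >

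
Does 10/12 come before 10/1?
No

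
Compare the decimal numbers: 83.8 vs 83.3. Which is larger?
83.8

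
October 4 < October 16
True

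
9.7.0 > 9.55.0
False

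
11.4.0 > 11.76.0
False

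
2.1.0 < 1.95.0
False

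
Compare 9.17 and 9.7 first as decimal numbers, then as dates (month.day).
As decimals: 9.17 < 9.7. As dates: 9/17 is later than 9/7 (day 17 > day 7).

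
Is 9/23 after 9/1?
Yes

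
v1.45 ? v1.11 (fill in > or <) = >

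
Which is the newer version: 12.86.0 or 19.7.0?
19.7.0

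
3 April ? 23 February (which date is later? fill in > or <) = >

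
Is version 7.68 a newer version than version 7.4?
Yes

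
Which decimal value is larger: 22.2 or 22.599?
22.599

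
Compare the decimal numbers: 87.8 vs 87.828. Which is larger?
87.828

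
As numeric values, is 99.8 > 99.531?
True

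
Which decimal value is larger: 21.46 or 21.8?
21.8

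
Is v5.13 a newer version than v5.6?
Yes. Version numbers are compared segment by segment as integers, not as decimals: minor version 13 > 6, so v5.13 > v5.6 (even though the decimal 5.13 < 5.6).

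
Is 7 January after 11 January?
No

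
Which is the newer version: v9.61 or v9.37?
v9.61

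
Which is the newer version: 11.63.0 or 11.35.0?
11.63.0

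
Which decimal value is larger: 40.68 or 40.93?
40.93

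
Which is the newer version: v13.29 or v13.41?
v13.41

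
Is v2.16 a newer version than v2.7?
Yes. Version numbers are compared segment by segment as integers, not as decimals: minor version 16 > 7, so v2.16 > v2.7 (even though the decimal 2.16 < 2.7).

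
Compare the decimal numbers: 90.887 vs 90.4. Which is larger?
90.887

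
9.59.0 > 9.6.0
True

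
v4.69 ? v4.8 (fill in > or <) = >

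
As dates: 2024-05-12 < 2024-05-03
False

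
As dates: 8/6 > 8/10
False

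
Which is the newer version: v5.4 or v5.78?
v5.78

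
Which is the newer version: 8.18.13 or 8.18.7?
8.18.13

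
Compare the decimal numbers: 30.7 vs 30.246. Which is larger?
30.7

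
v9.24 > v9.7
True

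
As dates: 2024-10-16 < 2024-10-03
False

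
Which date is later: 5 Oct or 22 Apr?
5 Oct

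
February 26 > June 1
False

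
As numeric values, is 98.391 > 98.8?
False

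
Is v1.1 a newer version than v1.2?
No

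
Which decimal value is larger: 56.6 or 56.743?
56.743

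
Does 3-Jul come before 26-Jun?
No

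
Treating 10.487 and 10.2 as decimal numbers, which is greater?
10.487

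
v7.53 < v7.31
False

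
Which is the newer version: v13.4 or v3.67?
v13.4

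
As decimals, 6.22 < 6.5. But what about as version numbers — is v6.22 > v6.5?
True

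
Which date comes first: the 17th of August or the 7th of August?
the 7th of August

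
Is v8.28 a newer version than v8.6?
Yes. Version numbers are compared segment by segment as integers, not as decimals: minor version 28 > 6, so v8.28 > v8.6 (even though the decimal 8.28 < 8.6).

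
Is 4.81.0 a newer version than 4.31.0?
Yes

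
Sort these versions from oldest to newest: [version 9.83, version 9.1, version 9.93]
[version 9.1, version 9.83, version 9.93]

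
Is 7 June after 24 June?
No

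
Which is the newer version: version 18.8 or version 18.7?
version 18.8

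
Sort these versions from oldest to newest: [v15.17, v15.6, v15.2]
[v15.2, v15.6, v15.17]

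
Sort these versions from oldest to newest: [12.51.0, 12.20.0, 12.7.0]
[12.7.0, 12.20.0, 12.51.0]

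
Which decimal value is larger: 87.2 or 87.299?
87.299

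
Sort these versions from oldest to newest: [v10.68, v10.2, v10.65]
[v10.2, v10.65, v10.68]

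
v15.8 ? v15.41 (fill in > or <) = <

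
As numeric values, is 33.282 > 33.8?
False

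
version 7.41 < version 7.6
False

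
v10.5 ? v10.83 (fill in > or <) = <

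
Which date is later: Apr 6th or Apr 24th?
Apr 24th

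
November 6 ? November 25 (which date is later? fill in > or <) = <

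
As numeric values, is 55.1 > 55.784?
False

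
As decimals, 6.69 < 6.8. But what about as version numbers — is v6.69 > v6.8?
True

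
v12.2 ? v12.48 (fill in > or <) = <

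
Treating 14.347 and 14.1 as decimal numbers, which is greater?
14.347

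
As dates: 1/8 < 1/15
True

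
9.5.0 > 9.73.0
False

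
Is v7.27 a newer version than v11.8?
No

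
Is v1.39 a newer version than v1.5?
Yes. Version numbers are compared segment by segment as integers, not as decimals: minor version 39 > 5, so v1.39 > v1.5 (even though the decimal 1.39 < 1.5).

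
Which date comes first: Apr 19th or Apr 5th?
Apr 5th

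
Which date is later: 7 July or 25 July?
25 July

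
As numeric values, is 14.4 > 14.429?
False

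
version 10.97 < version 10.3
False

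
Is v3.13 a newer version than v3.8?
Yes. Version numbers are compared segment by segment as integers, not as decimals: minor version 13 > 8, so v3.13 > v3.8 (even though the decimal 3.13 < 3.8).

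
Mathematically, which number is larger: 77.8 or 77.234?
77.8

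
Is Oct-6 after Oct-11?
No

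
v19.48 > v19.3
True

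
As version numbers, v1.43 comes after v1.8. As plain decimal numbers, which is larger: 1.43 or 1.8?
1.8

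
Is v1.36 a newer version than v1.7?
Yes. Version numbers are compared segment by segment as integers, not as decimals: minor version 36 > 7, so v1.36 > v1.7 (even though the decimal 1.36 < 1.7).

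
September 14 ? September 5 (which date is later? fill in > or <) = >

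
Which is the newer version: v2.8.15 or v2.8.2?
v2.8.15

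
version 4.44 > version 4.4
True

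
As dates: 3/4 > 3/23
False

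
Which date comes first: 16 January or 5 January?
5 January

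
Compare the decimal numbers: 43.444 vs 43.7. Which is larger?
43.7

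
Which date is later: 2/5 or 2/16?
2/16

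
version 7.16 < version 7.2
False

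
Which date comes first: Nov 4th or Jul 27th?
Jul 27th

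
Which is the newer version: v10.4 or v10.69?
v10.69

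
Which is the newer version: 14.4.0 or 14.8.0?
14.8.0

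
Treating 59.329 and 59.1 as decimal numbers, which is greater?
59.329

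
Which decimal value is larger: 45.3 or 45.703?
45.703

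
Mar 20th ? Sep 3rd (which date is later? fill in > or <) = <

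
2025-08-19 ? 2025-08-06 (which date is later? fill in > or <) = >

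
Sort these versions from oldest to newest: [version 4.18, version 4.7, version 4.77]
[version 4.7, version 4.18, version 4.77]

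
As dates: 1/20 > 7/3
False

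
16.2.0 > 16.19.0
False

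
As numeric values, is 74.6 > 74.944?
False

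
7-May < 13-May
True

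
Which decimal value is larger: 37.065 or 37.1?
37.1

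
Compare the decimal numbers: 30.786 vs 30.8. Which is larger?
30.8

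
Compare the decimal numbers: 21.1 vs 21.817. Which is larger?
21.817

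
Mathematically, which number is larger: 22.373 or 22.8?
22.8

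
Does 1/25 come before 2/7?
Yes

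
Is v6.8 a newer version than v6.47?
No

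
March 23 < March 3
False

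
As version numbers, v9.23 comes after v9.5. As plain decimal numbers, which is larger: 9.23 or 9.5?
9.5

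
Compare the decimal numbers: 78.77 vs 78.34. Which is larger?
78.77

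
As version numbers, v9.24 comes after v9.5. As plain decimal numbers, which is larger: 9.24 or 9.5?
9.5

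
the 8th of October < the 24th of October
True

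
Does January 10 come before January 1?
No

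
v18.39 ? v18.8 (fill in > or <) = >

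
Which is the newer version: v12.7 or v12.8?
v12.8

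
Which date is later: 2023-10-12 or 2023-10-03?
2023-10-12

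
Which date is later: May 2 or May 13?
May 13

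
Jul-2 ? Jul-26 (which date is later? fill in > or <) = <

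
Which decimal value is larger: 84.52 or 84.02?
84.52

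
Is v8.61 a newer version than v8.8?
Yes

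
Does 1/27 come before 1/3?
No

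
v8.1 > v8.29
False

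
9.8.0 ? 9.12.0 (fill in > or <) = <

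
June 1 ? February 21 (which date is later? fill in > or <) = >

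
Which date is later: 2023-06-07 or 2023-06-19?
2023-06-19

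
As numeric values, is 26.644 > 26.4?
True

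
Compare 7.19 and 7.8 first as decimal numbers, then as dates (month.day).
As decimals: 7.19 < 7.8. As dates: 7/19 is later than 7/8 (day 19 > day 8).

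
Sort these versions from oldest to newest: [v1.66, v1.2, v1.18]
[v1.2, v1.18, v1.66]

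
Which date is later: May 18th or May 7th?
May 18th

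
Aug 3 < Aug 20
True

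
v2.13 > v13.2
False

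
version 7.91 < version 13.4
True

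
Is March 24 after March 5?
Yes. Day 24 comes after day 5 in March — this is a date comparison, not a decimal one (the decimal 3.24 would be smaller than 3.5).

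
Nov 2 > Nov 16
False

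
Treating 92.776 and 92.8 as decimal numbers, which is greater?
92.8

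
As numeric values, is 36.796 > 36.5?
True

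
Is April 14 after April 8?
Yes. Day 14 comes after day 8 in April — this is a date comparison, not a decimal one (the decimal 4.14 would be smaller than 4.8).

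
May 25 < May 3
False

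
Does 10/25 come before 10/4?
No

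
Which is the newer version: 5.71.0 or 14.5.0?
14.5.0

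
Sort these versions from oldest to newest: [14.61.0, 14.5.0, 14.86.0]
[14.5.0, 14.61.0, 14.86.0]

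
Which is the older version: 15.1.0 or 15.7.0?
15.1.0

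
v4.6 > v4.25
False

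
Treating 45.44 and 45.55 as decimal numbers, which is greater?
45.55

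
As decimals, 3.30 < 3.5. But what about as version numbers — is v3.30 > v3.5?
True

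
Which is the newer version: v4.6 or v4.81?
v4.81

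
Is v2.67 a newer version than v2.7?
Yes. Version numbers are compared segment by segment as integers, not as decimals: minor version 67 > 7, so v2.67 > v2.7 (even though the decimal 2.67 < 2.7).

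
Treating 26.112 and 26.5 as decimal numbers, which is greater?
26.5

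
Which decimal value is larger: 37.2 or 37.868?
37.868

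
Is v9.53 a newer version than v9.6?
Yes. Version numbers are compared segment by segment as integers, not as decimals: minor version 53 > 6, so v9.53 > v9.6 (even though the decimal 9.53 < 9.6).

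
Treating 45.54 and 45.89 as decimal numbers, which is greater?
45.89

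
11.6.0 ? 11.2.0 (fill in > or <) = >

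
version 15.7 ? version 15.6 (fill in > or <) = >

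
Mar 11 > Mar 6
True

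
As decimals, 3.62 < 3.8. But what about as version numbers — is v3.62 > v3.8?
True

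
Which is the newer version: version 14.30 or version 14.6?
version 14.30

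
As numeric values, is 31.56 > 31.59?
False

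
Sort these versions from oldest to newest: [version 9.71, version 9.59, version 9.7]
[version 9.7, version 9.59, version 9.71]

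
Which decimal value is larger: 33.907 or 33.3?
33.907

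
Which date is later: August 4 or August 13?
August 13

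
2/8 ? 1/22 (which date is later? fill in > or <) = >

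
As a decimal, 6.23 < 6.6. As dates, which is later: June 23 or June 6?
June 23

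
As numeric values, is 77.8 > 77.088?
True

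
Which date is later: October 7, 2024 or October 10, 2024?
October 10, 2024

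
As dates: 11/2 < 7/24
False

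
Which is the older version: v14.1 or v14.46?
v14.1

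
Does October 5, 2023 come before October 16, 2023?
Yes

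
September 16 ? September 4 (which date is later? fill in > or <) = >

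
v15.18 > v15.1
True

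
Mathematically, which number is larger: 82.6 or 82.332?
82.6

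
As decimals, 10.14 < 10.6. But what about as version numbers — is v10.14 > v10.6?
True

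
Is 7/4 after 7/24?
No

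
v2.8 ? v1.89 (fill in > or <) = >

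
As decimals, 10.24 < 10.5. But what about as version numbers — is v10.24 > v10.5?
True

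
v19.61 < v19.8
False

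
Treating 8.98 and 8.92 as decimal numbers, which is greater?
8.98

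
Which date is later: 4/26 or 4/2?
4/26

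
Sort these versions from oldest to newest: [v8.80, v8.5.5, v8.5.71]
[v8.5.5, v8.5.71, v8.80]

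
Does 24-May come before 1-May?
No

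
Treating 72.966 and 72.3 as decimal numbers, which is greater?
72.966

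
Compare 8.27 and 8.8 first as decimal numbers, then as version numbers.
As decimals: 8.27 < 8.8. As versions: v8.27 > v8.8 (minor version 27 > 8).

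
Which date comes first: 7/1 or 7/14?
7/1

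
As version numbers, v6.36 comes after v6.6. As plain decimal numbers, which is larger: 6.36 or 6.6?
6.6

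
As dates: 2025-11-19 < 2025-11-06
False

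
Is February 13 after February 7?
Yes. Day 13 comes after day 7 in February — this is a date comparison, not a decimal one (the decimal 2.13 would be smaller than 2.7).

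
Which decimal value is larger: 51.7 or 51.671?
51.7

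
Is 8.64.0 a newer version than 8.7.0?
Yes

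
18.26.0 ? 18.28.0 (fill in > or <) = <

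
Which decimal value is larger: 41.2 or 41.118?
41.2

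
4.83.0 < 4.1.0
False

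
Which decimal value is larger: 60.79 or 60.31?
60.79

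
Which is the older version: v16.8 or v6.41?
v6.41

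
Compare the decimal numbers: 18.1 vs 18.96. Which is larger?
18.96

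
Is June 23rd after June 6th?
Yes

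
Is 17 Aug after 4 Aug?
Yes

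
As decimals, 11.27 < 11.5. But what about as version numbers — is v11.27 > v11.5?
True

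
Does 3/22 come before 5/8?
Yes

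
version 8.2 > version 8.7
False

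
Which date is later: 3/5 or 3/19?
3/19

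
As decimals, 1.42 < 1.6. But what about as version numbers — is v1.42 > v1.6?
True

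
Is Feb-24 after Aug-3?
No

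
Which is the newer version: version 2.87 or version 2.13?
version 2.87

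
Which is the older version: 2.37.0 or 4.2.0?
2.37.0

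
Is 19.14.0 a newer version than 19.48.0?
No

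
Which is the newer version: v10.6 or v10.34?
v10.34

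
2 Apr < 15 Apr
True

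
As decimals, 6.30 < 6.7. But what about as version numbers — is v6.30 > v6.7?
True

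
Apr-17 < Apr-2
False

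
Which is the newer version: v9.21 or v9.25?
v9.25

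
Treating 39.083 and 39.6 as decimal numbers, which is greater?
39.6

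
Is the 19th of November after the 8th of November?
Yes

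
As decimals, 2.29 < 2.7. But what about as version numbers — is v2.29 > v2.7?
True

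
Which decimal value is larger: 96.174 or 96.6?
96.6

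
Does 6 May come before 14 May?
Yes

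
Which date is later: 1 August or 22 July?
1 August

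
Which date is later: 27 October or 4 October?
27 October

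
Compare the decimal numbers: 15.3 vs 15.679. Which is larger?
15.679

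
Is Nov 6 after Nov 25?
No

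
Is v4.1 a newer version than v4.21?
No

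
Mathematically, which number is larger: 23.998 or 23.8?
23.998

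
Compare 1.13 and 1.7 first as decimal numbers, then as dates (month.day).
As decimals: 1.13 < 1.7. As dates: 1/13 is later than 1/7 (day 13 > day 7).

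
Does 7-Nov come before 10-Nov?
Yes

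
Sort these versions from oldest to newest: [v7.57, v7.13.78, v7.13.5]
[v7.13.5, v7.13.78, v7.57]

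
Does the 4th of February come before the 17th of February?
Yes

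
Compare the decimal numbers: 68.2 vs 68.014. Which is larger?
68.2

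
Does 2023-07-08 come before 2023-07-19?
Yes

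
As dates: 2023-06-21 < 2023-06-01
False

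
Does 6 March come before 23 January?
No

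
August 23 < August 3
False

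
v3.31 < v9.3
True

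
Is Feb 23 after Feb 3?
Yes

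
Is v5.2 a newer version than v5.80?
No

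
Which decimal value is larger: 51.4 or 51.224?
51.4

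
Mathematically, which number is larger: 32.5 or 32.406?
32.5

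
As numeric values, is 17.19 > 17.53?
False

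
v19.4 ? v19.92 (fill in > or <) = <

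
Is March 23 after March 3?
Yes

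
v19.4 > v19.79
False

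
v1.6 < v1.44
True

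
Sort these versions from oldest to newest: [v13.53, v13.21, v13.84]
[v13.21, v13.53, v13.84]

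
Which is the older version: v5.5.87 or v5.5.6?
v5.5.6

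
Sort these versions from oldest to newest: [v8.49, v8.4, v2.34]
[v2.34, v8.4, v8.49]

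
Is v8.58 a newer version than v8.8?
Yes. Version numbers are compared segment by segment as integers, not as decimals: minor version 58 > 8, so v8.58 > v8.8 (even though the decimal 8.58 < 8.8).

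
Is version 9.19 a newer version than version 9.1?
Yes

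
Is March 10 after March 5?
Yes. Day 10 comes after day 5 in March — this is a date comparison, not a decimal one (the decimal 3.10 would be smaller than 3.5).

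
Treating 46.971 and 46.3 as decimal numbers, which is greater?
46.971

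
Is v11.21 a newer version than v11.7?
Yes. Version numbers are compared segment by segment as integers, not as decimals: minor version 21 > 7, so v11.21 > v11.7 (even though the decimal 11.21 < 11.7).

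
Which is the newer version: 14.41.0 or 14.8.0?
14.41.0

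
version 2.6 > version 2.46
False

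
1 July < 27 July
True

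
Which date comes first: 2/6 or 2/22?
2/6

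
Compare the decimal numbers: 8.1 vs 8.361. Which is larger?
8.361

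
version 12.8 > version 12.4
True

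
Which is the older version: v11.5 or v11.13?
v11.5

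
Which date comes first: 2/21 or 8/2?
2/21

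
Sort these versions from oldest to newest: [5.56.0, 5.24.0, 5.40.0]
[5.24.0, 5.40.0, 5.56.0]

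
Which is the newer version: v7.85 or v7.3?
v7.85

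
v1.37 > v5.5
False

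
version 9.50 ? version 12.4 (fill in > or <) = <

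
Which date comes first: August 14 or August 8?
August 8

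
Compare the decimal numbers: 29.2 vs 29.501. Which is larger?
29.501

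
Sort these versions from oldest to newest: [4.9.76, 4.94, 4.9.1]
[4.9.1, 4.9.76, 4.94]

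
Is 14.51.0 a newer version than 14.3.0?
Yes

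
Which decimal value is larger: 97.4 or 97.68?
97.68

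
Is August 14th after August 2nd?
Yes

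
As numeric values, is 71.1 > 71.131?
False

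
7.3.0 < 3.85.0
False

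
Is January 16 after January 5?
Yes. Day 16 comes after day 5 in January — this is a date comparison, not a decimal one (the decimal 1.16 would be smaller than 1.5).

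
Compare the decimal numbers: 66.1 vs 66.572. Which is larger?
66.572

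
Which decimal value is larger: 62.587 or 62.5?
62.587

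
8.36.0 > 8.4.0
True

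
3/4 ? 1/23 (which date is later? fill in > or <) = >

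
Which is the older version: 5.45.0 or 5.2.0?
5.2.0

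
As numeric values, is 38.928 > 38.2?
True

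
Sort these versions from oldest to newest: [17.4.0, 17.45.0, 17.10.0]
[17.4.0, 17.10.0, 17.45.0]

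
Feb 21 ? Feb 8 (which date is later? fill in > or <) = >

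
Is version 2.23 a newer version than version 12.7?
No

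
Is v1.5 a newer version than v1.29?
No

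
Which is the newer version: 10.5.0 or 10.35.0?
10.35.0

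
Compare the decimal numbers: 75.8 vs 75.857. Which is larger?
75.857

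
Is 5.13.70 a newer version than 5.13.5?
Yes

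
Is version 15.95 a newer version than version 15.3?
Yes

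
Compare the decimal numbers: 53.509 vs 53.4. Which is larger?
53.509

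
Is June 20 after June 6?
Yes. Day 20 comes after day 6 in June — this is a date comparison, not a decimal one (the decimal 6.20 would be smaller than 6.6).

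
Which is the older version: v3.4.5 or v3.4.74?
v3.4.5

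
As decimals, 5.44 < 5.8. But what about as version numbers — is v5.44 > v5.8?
True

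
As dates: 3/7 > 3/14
False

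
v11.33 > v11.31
True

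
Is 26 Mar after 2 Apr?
No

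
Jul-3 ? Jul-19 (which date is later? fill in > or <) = <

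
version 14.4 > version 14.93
False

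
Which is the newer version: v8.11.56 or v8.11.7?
v8.11.56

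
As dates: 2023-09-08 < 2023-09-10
True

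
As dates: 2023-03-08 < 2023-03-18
True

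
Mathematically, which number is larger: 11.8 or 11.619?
11.8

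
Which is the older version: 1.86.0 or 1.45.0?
1.45.0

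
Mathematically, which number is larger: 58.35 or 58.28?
58.35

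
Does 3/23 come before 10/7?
Yes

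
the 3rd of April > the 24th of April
False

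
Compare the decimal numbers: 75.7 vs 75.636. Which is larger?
75.7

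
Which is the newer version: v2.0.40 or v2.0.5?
v2.0.40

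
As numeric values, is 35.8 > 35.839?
False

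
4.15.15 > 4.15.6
True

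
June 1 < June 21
True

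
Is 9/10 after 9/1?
Yes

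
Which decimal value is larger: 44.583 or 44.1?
44.583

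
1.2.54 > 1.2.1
True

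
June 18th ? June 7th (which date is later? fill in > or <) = >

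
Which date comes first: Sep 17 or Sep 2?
Sep 2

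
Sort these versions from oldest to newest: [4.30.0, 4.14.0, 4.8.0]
[4.8.0, 4.14.0, 4.30.0]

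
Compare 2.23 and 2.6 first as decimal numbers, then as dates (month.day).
As decimals: 2.23 < 2.6. As dates: 2/23 is later than 2/6 (day 23 > day 6).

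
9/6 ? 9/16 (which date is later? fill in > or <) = <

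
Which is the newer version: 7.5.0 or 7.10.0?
7.10.0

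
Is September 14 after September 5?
Yes. Day 14 comes after day 5 in September — this is a date comparison, not a decimal one (the decimal 9.14 would be smaller than 9.5).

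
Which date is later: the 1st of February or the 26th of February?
the 26th of February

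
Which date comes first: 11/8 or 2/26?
2/26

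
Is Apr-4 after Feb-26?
Yes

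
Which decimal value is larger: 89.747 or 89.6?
89.747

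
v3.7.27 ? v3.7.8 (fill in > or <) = >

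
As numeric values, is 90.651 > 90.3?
True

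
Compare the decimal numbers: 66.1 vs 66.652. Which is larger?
66.652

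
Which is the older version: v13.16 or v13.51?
v13.16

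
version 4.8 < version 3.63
False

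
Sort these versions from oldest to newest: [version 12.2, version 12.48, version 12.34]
[version 12.2, version 12.34, version 12.48]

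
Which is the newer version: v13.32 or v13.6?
v13.32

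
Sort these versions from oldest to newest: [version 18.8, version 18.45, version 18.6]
[version 18.6, version 18.8, version 18.45]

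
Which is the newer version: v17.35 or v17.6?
v17.35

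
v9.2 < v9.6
True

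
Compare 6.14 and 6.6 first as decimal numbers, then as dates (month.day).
As decimals: 6.14 < 6.6. As dates: 6/14 is later than 6/6 (day 14 > day 6).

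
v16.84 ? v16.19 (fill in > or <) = >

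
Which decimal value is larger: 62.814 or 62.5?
62.814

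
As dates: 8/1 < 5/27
False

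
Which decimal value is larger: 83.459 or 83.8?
83.8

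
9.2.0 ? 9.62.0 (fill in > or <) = <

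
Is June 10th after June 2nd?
Yes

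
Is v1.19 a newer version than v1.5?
Yes. Version numbers are compared segment by segment as integers, not as decimals: minor version 19 > 5, so v1.19 > v1.5 (even though the decimal 1.19 < 1.5).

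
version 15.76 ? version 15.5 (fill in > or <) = >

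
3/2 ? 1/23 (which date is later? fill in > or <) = >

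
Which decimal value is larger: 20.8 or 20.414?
20.8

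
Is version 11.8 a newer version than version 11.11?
No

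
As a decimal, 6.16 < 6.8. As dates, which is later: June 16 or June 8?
June 16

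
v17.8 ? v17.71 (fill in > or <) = <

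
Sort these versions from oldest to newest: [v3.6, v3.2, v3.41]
[v3.2, v3.6, v3.41]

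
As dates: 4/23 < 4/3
False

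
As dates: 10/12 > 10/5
True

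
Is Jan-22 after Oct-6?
No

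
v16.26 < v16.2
False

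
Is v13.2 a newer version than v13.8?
No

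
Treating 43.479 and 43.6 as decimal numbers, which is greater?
43.6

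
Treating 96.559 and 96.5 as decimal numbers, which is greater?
96.559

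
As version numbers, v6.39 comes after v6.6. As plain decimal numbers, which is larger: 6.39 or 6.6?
6.6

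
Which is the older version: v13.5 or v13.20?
v13.5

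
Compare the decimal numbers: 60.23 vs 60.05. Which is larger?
60.23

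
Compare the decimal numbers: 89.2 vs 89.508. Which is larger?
89.508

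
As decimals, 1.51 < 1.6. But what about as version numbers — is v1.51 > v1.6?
True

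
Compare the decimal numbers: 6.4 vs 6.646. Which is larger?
6.646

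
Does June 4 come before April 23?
No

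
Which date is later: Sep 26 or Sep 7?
Sep 26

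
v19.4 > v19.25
False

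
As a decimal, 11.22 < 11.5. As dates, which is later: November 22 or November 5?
November 22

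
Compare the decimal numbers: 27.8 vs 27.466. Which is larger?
27.8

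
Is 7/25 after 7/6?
Yes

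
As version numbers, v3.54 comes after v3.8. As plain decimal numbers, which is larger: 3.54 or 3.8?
3.8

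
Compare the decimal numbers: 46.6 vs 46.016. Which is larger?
46.6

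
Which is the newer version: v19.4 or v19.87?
v19.87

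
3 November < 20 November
True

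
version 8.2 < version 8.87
True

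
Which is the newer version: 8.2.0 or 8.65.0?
8.65.0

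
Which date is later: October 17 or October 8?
October 17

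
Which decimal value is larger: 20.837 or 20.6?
20.837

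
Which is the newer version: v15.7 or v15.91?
v15.91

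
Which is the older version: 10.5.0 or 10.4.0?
10.4.0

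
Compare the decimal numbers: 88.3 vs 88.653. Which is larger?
88.653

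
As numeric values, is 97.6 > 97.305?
True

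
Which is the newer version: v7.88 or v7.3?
v7.88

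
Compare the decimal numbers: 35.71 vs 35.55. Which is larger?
35.71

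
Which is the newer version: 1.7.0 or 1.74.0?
1.74.0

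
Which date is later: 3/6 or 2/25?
3/6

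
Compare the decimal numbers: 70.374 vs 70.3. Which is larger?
70.374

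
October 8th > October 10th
False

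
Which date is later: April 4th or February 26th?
April 4th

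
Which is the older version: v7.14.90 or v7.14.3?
v7.14.3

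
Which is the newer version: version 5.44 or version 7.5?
version 7.5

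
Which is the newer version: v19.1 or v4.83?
v19.1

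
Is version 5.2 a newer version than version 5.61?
No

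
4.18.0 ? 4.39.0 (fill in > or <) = <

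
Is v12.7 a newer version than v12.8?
No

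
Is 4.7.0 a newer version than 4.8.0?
No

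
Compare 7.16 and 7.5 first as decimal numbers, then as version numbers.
As decimals: 7.16 < 7.5. As versions: v7.16 > v7.5 (minor version 16 > 5).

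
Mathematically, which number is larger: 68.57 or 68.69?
68.69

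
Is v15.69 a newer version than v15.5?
Yes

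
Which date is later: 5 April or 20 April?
20 April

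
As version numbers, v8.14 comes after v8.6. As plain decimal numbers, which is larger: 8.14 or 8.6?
8.6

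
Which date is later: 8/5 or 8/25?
8/25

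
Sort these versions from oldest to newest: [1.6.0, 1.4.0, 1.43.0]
[1.4.0, 1.6.0, 1.43.0]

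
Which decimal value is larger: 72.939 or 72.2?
72.939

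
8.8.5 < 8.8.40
True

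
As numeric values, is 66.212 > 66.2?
True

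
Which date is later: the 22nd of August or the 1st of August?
the 22nd of August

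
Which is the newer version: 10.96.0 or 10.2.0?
10.96.0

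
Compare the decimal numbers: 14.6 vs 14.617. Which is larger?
14.617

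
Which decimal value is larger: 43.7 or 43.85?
43.85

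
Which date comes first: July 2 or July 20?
July 2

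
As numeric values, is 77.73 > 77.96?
False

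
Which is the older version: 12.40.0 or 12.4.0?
12.4.0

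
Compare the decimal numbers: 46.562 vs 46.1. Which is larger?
46.562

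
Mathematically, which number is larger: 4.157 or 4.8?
4.8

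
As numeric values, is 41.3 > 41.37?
False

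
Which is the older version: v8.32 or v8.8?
v8.8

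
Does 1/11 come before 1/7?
No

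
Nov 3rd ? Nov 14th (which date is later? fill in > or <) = <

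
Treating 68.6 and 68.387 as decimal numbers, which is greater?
68.6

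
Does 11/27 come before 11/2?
No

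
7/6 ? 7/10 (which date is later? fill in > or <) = <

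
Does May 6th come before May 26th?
Yes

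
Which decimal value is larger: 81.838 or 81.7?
81.838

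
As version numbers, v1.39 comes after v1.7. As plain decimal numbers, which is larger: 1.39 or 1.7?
1.7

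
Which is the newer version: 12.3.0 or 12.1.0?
12.3.0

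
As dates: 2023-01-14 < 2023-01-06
False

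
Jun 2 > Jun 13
False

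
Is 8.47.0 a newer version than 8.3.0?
Yes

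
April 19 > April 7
True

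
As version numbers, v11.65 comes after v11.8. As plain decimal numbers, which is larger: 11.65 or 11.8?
11.8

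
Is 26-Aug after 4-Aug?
Yes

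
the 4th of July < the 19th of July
True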